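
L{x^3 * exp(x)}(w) 6/(w - 1)^4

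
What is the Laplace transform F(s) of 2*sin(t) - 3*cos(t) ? 2/(s^2 + 1) - 3*s/(s^2 + 1) 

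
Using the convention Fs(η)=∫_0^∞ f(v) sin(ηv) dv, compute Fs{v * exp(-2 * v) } 4 * η/(η^2+4) ^2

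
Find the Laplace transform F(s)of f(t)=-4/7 -4/(7 * s)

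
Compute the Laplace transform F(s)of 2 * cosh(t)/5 2 * s/(5 * (s^2 - 1))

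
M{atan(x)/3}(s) -pi*sec(pi*s/2)/(6*s)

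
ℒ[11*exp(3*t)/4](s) 11/(4*(s - 3))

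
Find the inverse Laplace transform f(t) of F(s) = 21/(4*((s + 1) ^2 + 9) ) 7*exp(-t)*sin(3*t) /4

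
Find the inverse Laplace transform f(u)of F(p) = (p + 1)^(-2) u*exp(-u)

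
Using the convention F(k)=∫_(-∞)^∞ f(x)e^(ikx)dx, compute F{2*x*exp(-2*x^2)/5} sqrt(2)*I*sqrt(pi)*k*exp(-k^2/8)/20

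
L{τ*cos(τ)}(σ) (σ^2-1)/(σ^2 + 1)^2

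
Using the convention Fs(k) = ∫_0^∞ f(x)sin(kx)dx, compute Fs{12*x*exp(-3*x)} 72*k/(k^2 + 9)^2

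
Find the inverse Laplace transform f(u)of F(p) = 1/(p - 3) exp(3*u)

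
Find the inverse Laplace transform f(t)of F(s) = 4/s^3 2*t^2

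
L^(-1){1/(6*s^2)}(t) t/6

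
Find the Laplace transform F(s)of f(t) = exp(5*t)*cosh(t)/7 (s - 5)/(7*((s - 5)^2 - 1))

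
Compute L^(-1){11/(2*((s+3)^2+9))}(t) 11*exp(-3*t)*sin(3*t)/6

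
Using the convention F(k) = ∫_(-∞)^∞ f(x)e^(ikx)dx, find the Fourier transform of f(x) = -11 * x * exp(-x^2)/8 -11 * I * sqrt(pi) * k * exp(-k^2/4)/16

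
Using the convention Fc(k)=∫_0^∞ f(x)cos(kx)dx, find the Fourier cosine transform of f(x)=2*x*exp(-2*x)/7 2*(4 - k^2)/(7*(k^2 + 4)^2)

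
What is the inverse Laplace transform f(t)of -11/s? -11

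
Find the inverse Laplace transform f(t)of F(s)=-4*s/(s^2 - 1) -4*cosh(t)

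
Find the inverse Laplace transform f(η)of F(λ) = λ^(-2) η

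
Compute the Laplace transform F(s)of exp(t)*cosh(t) (s - 1)/(s*(s - 2))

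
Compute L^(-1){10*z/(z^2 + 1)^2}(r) 5*r*sin(r)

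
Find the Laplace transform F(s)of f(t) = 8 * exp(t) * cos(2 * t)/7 8 * (s - 1)/(7 * ((s - 1)^2 + 4))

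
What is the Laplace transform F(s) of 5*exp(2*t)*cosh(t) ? 5*(s - 2) /((s - 2) ^2 - 1) 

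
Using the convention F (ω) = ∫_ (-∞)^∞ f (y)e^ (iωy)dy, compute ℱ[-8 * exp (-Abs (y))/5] -16/ (5 * ω^2+5)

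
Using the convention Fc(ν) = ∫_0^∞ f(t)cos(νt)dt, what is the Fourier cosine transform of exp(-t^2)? sqrt(pi)*exp(-ν^2/4)/2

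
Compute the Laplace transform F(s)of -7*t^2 -14/s^3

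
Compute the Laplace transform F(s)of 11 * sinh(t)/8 11/(8 * (s^2 - 1))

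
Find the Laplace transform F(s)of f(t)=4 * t 4/s^2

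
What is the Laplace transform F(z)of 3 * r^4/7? 72/(7 * z^5)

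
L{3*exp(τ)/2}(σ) 3/(2*(σ - 1))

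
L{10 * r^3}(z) 60/z^4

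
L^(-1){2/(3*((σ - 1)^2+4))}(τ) exp(τ)*sin(2*τ)/3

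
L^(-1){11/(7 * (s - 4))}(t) 11 * exp(4 * t)/7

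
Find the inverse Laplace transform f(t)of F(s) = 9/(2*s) 9/2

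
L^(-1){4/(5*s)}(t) 4/5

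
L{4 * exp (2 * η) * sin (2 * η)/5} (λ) 8/ (5 * ( (λ - 2)^2 + 4))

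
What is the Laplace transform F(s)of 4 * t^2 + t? 8/s^3 + s^(-2)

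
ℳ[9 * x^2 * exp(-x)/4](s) 9 * gamma(s+2)/4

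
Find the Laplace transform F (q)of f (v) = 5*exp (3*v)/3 5/ (3*(q - 3))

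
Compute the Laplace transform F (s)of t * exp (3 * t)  (s - 3)^ (-2)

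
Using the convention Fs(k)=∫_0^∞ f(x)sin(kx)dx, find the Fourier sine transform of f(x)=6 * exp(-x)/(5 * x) 6 * atan(k)/5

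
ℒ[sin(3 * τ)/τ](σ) atan(3/σ)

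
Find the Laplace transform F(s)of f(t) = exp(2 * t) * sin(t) 1/((s - 2)^2 + 1)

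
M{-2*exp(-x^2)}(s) -gamma(s/2)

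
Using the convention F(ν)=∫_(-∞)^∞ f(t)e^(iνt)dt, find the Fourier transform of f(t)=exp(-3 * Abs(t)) 6/(ν^2+9)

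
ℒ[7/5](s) 7/(5 * s)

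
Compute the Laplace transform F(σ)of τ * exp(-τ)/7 1/(7 * (σ + 1)^2)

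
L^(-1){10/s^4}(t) 5 * t^3/3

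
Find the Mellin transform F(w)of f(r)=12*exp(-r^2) 6*gamma(w/2)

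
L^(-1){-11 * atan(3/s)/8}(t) -11 * sin(3 * t)/(8 * t)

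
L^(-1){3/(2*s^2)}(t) 3*t/2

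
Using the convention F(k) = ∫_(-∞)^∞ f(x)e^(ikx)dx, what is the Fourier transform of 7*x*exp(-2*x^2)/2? 7*sqrt(2)*I*sqrt(pi)*k*exp(-k^2/8)/16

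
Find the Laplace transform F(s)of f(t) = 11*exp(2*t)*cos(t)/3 11*(s - 2)/(3*((s - 2)^2 + 1))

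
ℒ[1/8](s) 1/(8 * s)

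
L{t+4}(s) 4/s+s^(-2)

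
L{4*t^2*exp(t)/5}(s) 8/(5*(s - 1)^3)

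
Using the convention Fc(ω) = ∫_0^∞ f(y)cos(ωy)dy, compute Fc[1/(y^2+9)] pi*exp(-3*ω)/6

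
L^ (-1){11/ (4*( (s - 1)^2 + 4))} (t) 11*exp (t)*sin (2*t)/8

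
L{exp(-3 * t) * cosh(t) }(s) (s + 3) /((s + 3) ^2 - 1) 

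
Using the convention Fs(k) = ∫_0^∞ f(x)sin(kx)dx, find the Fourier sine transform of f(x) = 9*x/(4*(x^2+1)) 9*pi*exp(-k)/8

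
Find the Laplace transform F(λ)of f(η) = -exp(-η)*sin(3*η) -3/((λ + 1)^2 + 9)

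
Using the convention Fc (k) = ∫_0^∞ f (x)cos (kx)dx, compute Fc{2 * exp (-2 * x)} 4/ (k^2+4)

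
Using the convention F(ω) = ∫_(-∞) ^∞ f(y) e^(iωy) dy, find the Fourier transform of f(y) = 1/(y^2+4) pi*exp(-2*Abs(ω) ) /2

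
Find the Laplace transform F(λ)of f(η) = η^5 120/λ^6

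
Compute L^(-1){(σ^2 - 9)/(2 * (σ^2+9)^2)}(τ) τ * cos(3 * τ)/2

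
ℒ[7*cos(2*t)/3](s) 7*s/(3*(s^2 + 4))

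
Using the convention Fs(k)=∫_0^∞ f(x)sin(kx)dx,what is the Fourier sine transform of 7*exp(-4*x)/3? 7*k/(3*(k^2+16))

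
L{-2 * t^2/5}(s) -4/(5 * s^3)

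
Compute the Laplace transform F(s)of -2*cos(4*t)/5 -2*s/(5*s^2 + 80)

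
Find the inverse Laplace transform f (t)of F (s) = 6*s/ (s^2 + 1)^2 3*t*sin (t)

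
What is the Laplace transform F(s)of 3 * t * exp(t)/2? 3/(2 * (s - 1)^2)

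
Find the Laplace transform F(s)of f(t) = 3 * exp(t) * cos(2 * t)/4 3 * (s - 1)/(4 * ((s - 1)^2 + 4))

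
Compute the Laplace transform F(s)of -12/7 -12/(7*s)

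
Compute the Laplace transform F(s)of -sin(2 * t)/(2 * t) -atan(2/s)/2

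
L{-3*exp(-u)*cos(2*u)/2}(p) 3*(-p - 1)/(2*((p + 1)^2 + 4))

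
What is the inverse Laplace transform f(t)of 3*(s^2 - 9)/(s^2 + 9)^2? 3*t*cos(3*t)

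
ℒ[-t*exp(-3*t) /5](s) -1/(5*(s + 3) ^2) 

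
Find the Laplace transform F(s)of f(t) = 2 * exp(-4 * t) 2/(s+4)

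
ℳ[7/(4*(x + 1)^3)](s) 7*pi*(s - 2)*(s - 1)/(8*sin(pi*s))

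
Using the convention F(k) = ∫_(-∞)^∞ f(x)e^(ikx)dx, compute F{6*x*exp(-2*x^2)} 3*sqrt(2)*I*sqrt(pi)*k*exp(-k^2/8)/4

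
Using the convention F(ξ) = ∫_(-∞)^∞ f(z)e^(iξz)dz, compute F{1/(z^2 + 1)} pi*exp(-Abs(ξ))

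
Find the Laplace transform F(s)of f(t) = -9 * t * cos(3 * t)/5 9 * (9 - s^2)/(5 * (s^2 + 9)^2)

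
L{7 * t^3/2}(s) 21/s^4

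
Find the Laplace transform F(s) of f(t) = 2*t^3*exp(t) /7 12/(7*(s - 1) ^4) 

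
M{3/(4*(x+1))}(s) 3*pi*csc(pi*s)/4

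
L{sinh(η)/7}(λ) 1/(7*(λ^2 - 1))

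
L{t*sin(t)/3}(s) 2*s/(3*(s^2+1)^2)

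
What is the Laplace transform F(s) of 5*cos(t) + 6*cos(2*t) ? 6*s/(s^2 + 4) + 5*s/(s^2 + 1) 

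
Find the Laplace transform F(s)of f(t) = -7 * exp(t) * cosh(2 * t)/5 7 * (1 - s)/(5 * ((s - 1)^2 - 4))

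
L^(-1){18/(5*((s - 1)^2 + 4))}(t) 9*exp(t)*sin(2*t)/5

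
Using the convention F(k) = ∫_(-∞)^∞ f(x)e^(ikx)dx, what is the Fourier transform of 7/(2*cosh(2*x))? 7*pi/(4*cosh(pi*k/4))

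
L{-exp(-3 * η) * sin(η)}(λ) -1/((λ + 3)^2 + 1)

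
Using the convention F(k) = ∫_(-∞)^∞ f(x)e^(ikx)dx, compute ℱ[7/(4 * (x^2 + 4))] 7 * pi * exp(-2 * Abs(k))/8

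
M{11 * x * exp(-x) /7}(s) 11 * gamma(s + 1) /7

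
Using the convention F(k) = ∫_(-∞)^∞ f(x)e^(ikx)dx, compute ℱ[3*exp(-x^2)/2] 3*sqrt(pi)*exp(-k^2/4)/2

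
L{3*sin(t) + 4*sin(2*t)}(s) 8/(s^2 + 4) + 3/(s^2 + 1)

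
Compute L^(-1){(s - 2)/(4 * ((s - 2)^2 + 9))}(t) exp(2 * t) * cos(3 * t)/4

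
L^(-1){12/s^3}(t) 6*t^2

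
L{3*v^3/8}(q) 9/(4*q^4)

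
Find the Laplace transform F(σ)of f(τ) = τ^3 6/σ^4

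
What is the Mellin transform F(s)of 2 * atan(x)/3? -pi * sec(pi * s/2)/(3 * s)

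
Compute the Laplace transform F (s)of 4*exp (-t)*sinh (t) 4/ (s*(s + 2))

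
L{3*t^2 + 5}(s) 5/s + 6/s^3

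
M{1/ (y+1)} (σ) pi * csc (pi * σ)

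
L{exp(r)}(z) 1/(z - 1)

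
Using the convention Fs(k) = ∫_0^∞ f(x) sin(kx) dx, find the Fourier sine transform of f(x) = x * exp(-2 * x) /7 4 * k/(7 * (k^2 + 4) ^2) 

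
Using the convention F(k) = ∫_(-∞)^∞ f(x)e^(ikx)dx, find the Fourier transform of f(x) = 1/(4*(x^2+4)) pi*exp(-2*Abs(k))/8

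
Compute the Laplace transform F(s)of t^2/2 s^(-3)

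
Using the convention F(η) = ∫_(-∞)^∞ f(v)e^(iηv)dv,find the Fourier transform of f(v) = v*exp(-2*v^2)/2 sqrt(2)*I*sqrt(pi)*η*exp(-η^2/8)/16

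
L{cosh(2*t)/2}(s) s/(2*(s^2-4))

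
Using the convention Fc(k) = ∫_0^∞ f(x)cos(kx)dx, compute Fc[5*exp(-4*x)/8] 5/(2*(k^2 + 16))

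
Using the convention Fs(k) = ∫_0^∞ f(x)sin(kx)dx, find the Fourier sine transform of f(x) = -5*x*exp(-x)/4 -5*k/(2*(k^2 + 1)^2)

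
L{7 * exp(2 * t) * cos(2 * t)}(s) 7 * (s - 2)/((s - 2)^2 + 4)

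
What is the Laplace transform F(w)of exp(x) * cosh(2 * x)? (w - 1)/((w - 1)^2 - 4)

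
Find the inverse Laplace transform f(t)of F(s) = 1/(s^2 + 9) sin(3*t)/3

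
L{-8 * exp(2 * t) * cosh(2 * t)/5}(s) 8 * (2 - s)/(5 * s * (s - 4))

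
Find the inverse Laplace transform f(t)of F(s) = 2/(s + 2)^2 2 * t * exp(-2 * t)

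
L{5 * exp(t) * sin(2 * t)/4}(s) 5/(2 * ((s - 1)^2+4))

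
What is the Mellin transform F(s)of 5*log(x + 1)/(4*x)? -5*pi*csc(pi*s)/(4*s - 4)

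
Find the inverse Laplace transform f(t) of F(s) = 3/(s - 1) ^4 t^3*exp(t) /2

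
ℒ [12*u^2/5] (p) 24/(5*p^3)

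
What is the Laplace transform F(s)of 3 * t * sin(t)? 6 * s/(s^2 + 1)^2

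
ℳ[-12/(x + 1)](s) -12*pi*csc(pi*s)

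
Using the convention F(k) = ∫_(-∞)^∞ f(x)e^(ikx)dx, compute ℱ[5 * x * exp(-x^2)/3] 5 * I * sqrt(pi) * k * exp(-k^2/4)/6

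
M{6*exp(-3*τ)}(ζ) 6*gamma(ζ)/3^ζ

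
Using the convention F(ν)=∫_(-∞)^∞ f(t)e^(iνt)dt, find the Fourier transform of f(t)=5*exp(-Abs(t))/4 5/(2*(ν^2 + 1))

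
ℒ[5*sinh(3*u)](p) 15/(p^2 - 9)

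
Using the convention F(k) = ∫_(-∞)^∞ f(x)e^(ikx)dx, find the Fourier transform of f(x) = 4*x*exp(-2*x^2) sqrt(2)*I*sqrt(pi)*k*exp(-k^2/8)/2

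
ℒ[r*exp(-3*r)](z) (z + 3)^(-2)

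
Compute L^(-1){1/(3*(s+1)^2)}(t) t*exp(-t)/3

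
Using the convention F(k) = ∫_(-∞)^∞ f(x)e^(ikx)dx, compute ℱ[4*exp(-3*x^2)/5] 4*sqrt(3)*sqrt(pi)*exp(-k^2/12)/15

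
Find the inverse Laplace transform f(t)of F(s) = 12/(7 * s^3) 6 * t^2/7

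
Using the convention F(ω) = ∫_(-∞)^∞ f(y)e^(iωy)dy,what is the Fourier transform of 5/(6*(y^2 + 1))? 5*pi*exp(-Abs(ω))/6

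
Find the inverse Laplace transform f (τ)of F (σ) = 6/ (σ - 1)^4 τ^3*exp (τ)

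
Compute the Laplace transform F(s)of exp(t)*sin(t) 1/((s - 1)^2 + 1)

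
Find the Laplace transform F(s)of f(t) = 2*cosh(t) 2*s/(s^2-1)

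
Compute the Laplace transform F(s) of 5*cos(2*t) 5*s/(s^2+4) 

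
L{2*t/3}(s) 2/(3*s^2) 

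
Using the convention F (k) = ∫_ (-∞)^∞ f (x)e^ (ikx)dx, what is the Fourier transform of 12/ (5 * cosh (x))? 12 * pi/ (5 * cosh (pi * k/2))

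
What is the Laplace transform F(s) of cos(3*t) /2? s/(2*(s^2 + 9) ) 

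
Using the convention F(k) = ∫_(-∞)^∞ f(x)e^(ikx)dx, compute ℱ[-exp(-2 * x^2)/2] -sqrt(2) * sqrt(pi) * exp(-k^2/8)/4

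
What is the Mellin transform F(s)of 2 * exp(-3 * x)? 2 * gamma(s)/3^s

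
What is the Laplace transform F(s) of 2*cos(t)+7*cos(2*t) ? 7*s/(s^2+4)+2*s/(s^2+1) 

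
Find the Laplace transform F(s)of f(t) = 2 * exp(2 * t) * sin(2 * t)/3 4/(3 * ((s - 2)^2 + 4))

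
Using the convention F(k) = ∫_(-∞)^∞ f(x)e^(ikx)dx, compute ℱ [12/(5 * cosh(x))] 12 * pi/(5 * cosh(pi * k/2))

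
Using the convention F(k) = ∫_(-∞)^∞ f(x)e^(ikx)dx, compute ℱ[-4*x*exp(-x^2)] -2*I*sqrt(pi)*k*exp(-k^2/4)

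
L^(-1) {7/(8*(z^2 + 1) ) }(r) 7*sin(r) /8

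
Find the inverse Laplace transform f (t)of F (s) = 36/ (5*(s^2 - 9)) 12*sinh (3*t)/5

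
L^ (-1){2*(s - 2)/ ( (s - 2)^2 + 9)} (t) 2*exp (2*t)*cos (3*t)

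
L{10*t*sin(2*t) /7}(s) 40*s/(7*(s^2 + 4) ^2) 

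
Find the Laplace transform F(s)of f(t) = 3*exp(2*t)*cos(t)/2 3*(s - 2)/(2*((s - 2)^2 + 1))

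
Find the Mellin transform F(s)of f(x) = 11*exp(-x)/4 11*gamma(s)/4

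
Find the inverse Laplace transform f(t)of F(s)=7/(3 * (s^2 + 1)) 7 * sin(t)/3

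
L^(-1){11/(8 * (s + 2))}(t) 11 * exp(-2 * t)/8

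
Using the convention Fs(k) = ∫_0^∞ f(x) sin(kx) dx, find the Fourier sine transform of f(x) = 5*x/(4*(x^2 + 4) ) 5*pi*exp(-2*k) /8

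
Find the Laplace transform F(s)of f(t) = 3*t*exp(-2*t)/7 3/(7*(s + 2)^2)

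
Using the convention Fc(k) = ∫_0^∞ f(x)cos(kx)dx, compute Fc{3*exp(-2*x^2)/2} 3*sqrt(2)*sqrt(pi)*exp(-k^2/8)/8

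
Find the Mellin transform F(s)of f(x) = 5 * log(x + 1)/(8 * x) -5 * pi * csc(pi * s)/(8 * s - 8)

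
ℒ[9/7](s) 9/(7 * s)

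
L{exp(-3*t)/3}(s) 1/(3*(s+3))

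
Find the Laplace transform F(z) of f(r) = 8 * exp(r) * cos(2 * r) 8 * (z - 1) /((z - 1) ^2 + 4) 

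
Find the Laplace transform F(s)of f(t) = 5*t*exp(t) 5/(s - 1)^2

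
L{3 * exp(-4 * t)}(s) 3/(s + 4)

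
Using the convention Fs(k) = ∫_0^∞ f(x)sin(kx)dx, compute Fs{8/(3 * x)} 4 * pi/3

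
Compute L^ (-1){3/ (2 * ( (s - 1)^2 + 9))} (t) exp (t) * sin (3 * t)/2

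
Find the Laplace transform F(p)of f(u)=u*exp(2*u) (p - 2)^(-2)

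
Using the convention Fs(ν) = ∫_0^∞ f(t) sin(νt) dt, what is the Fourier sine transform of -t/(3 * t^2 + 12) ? -pi * exp(-2 * ν) /6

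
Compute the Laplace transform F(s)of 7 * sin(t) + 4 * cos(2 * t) 7/(s^2 + 1) + 4 * s/(s^2 + 4)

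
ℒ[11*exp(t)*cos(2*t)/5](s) 11*(s - 1)/(5*((s - 1)^2+4))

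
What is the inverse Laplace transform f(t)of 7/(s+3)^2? 7 * t * exp(-3 * t)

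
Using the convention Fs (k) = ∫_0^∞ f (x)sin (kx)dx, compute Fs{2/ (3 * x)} pi/3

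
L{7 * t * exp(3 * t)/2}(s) 7/(2 * (s - 3)^2)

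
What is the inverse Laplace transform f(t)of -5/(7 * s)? -5/7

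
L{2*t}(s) 2/s^2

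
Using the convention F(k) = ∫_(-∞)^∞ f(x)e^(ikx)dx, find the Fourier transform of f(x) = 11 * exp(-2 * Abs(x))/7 44/(7 * (k^2 + 4))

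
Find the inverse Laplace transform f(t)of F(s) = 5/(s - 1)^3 5 * t^2 * exp(t)/2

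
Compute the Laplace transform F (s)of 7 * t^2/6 7/ (3 * s^3)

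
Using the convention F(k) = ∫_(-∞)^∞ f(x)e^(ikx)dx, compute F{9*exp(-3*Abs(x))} 54/(k^2 + 9)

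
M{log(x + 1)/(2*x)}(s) -pi*csc(pi*s)/(2*s - 2)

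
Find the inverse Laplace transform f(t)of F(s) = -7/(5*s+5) -7*exp(-t)/5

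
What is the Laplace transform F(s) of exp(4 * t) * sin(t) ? 1/((s - 4) ^2 + 1) 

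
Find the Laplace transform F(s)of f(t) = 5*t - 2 5/s^2 - 2/s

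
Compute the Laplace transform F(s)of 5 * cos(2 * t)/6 5 * s/(6 * (s^2 + 4))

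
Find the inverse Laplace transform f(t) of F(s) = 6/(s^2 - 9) 2*sinh(3*t) 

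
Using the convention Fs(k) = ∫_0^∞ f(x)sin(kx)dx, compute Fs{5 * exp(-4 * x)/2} 5 * k/(2 * (k^2 + 16))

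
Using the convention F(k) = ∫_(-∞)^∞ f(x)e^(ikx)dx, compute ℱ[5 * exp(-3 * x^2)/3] 5 * sqrt(3) * sqrt(pi) * exp(-k^2/12)/9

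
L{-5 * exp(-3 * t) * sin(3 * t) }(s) -15/((s + 3) ^2 + 9) 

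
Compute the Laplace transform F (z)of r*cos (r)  (z^2 - 1)/ (z^2 + 1)^2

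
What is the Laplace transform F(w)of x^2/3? 2/(3*w^3)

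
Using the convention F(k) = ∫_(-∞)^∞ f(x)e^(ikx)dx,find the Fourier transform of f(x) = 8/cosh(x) 8*pi/cosh(pi*k/2)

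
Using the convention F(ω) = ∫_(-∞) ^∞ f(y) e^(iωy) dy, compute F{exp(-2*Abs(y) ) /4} 1/(ω^2 + 4) 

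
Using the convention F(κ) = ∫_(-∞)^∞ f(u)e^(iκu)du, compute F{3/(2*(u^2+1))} 3*pi*exp(-Abs(κ))/2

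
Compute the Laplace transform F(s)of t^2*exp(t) 2/(s - 1)^3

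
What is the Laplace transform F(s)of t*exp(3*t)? (s - 3)^(-2)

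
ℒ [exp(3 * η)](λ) 1/(λ - 3)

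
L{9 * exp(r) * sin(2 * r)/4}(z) 9/(2 * ((z - 1)^2 + 4))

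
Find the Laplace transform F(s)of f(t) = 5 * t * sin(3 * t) 30 * s/(s^2+9)^2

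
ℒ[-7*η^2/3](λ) -14/(3*λ^3)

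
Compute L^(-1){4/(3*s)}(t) 4/3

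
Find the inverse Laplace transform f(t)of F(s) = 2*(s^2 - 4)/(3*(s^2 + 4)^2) 2*t*cos(2*t)/3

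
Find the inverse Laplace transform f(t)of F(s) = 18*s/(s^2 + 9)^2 3*t*sin(3*t)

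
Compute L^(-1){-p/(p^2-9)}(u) -cosh(3 * u)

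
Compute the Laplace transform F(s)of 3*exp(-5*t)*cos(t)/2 3*(s+5)/(2*((s+5)^2+1))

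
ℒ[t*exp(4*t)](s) (s - 4)^(-2)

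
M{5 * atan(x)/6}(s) -5 * pi * sec(pi * s/2)/(12 * s)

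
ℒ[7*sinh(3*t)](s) 21/(s^2 - 9)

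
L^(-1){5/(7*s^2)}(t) 5*t/7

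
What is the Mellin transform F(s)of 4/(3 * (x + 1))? 4 * pi * csc(pi * s)/3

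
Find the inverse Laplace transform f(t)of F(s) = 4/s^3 2*t^2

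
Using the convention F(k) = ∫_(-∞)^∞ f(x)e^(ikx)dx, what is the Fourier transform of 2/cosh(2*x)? pi/cosh(pi*k/4)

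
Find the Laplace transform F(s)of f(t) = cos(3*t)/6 s/(6*(s^2 + 9))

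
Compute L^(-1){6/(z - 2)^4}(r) r^3*exp(2*r)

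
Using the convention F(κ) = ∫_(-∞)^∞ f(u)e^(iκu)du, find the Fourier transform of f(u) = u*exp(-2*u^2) sqrt(2)*I*sqrt(pi)*κ*exp(-κ^2/8)/8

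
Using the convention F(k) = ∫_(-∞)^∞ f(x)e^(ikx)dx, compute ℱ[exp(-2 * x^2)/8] sqrt(2) * sqrt(pi) * exp(-k^2/8)/16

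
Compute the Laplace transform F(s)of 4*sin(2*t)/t 4*atan(2/s)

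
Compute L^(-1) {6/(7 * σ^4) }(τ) τ^3/7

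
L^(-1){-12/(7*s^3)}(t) -6*t^2/7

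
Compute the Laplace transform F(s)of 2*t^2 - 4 4/s^3 - 4/s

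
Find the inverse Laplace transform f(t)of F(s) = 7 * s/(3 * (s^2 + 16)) 7 * cos(4 * t)/3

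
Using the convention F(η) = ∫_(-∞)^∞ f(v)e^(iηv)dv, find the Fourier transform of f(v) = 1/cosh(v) pi/cosh(pi * η/2)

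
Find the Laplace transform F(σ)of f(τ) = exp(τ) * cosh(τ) (σ - 1)/(σ * (σ - 2))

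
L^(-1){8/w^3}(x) 4 * x^2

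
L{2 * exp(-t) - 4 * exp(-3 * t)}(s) 2/(s + 1) - 4/(s + 3)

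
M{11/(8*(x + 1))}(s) 11*pi*csc(pi*s)/8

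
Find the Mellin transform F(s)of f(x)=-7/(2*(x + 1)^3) -7*pi*(s - 2)*(s - 1)/(4*sin(pi*s))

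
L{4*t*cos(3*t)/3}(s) 4*(s^2 - 9)/(3*(s^2 + 9)^2)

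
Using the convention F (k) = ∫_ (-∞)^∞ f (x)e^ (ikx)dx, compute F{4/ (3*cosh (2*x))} 2*pi/ (3*cosh (pi*k/4))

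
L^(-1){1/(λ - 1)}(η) exp(η)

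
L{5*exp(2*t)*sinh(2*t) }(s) 10/(s*(s - 4) ) 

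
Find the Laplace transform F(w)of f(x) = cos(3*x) w/(w^2 + 9)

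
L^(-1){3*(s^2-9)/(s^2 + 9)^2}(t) 3*t*cos(3*t)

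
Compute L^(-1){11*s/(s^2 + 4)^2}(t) 11*t*sin(2*t)/4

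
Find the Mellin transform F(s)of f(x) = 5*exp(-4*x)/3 5*gamma(s)/(3*4^s)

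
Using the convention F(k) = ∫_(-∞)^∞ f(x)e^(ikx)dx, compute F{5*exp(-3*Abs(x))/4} 15/(2*(k^2+9))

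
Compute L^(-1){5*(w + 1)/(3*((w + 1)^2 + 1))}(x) 5*exp(-x)*cos(x)/3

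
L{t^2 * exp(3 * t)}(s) 2/(s - 3)^3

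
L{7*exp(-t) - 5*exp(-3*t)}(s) 7/(s + 1) - 5/(s + 3)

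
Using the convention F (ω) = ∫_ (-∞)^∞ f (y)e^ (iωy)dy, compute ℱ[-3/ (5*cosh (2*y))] -3*pi/ (10*cosh (pi*ω/4))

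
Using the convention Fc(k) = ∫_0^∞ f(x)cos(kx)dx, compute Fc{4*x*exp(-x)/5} 4*(1 - k^2)/(5*(k^2 + 1)^2)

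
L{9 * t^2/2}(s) 9/s^3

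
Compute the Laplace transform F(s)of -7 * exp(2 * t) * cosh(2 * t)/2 7 * (2 - s)/(2 * s * (s - 4))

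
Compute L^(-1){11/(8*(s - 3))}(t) 11*exp(3*t)/8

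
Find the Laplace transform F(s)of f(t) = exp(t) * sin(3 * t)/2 3/(2 * ((s - 1)^2 + 9))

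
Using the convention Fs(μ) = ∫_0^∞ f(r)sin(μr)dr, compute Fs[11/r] 11*pi/2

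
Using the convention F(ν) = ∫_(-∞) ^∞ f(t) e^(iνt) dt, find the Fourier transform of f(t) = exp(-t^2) sqrt(pi) * exp(-ν^2/4) 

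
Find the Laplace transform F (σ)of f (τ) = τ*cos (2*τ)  (σ^2 - 4)/ (σ^2 + 4)^2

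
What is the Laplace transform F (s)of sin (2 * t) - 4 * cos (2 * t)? 2/ (s^2+4) - 4 * s/ (s^2+4)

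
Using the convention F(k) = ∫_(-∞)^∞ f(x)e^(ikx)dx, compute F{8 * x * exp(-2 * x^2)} sqrt(2) * I * sqrt(pi) * k * exp(-k^2/8)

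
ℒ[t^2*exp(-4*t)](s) 2/(s + 4)^3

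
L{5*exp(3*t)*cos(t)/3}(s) 5*(s - 3)/(3*((s - 3)^2 + 1))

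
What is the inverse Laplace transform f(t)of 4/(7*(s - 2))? 4*exp(2*t)/7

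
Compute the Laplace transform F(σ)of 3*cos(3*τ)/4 3*σ/(4*(σ^2 + 9))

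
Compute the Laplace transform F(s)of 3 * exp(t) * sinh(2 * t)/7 6/(7 * ((s - 1)^2-4))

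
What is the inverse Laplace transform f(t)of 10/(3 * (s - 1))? 10 * exp(t)/3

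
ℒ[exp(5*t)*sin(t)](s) 1/((s - 5) ^2 + 1) 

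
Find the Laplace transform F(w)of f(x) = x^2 2/w^3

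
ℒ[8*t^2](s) 16/s^3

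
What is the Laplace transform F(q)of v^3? 6/q^4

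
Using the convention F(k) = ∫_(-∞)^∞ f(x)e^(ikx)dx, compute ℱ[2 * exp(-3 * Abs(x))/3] 4/(k^2+9)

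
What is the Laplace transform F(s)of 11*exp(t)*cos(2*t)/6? 11*(s - 1)/(6*((s - 1)^2 + 4))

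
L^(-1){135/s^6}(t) 9 * t^5/8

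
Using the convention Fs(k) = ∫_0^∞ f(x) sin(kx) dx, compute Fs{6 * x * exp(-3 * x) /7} 36 * k/(7 * (k^2 + 9) ^2) 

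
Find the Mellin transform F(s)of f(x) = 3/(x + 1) 3*pi*csc(pi*s)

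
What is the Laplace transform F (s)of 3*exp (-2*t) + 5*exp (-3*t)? 5/ (s + 3) + 3/ (s + 2)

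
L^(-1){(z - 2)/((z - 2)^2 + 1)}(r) exp(2*r)*cos(r)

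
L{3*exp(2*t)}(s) 3/(s - 2)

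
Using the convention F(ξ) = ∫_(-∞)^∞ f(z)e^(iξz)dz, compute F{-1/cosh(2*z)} -pi/(2*cosh(pi*ξ/4))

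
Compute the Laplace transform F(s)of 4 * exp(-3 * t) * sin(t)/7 4/(7 * ((s+3)^2+1))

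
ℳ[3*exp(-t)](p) 3*gamma(p)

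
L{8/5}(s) 8/(5 * s) 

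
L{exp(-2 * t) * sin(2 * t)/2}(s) 1/((s + 2)^2 + 4)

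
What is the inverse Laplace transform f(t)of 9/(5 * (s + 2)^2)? 9 * t * exp(-2 * t)/5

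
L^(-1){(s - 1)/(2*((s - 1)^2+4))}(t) exp(t)*cos(2*t)/2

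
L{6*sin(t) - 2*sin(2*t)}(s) 6/(s^2 + 1) - 4/(s^2 + 4)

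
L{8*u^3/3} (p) 16/p^4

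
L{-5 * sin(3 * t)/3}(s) -5/(s^2 + 9)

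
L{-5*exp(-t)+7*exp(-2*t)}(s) 7/(s+2) - 5/(s+1)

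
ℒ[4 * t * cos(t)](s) 4 * (s^2 - 1)/(s^2 + 1)^2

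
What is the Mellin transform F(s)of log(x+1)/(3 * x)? -pi * csc(pi * s)/(3 * s - 3)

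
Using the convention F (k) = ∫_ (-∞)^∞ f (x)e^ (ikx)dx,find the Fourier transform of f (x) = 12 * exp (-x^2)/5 12 * sqrt (pi) * exp (-k^2/4)/5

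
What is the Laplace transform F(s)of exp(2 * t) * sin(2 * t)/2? 1/((s - 2)^2 + 4)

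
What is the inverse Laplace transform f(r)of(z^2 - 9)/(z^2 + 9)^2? r*cos(3*r)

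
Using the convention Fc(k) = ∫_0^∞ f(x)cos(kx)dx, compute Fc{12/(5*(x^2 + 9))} 2*pi*exp(-3*k)/5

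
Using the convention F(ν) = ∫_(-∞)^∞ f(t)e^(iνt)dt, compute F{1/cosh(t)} pi/cosh(pi * ν/2)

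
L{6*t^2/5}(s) 12/(5*s^3)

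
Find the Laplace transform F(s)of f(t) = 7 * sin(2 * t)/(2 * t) 7 * atan(2/s)/2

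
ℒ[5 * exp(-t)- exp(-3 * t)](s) 5/(s + 1) - 1/(s + 3)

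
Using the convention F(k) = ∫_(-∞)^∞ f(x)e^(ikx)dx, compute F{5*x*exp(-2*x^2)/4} 5*sqrt(2)*I*sqrt(pi)*k*exp(-k^2/8)/32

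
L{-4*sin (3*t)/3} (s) -4/ (s^2+9)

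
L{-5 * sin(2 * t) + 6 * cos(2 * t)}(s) 6 * s/(s^2 + 4) - 10/(s^2 + 4)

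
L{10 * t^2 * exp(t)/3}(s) 20/(3 * (s - 1)^3)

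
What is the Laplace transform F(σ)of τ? σ^(-2)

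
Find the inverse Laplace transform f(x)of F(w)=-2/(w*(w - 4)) -exp(2*x)*sinh(2*x)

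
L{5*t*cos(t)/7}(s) 5*(s^2-1)/(7*(s^2 + 1)^2)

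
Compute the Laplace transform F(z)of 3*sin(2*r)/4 3/(2*(z^2 + 4))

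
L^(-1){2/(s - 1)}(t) 2*exp(t)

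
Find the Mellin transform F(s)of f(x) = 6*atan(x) -3*pi*sec(pi*s/2)/s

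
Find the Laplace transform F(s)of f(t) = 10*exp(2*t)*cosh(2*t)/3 10*(s - 2)/(3*s*(s - 4))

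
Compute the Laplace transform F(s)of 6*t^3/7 36/(7*s^4)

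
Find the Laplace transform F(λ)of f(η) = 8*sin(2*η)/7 16/(7*(λ^2 + 4))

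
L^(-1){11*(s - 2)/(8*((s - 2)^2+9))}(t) 11*exp(2*t)*cos(3*t)/8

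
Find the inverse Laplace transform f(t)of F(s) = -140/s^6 -7 * t^5/6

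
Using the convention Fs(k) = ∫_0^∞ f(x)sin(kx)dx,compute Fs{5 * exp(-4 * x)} 5 * k/(k^2+16)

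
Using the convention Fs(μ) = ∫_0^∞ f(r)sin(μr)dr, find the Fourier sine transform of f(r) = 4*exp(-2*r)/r 4*atan(μ/2)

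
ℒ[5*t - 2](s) 5/s^2 - 2/s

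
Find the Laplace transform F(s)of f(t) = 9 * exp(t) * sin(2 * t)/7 18/(7 * ((s - 1)^2 + 4))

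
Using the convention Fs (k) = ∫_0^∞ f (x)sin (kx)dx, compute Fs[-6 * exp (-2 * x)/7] -6 * k/ (7 * k^2+28)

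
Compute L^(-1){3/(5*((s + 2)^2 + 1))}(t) 3*exp(-2*t)*sin(t)/5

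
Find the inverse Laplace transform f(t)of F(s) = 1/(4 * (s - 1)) exp(t)/4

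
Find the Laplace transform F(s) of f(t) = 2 2/s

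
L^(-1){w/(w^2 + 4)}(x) cos(2*x)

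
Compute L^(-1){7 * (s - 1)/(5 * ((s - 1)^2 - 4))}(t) 7 * exp(t) * cosh(2 * t)/5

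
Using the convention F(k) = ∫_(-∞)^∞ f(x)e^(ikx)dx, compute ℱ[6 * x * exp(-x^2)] 3 * I * sqrt(pi) * k * exp(-k^2/4)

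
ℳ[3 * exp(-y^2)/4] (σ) 3 * gamma(σ/2)/8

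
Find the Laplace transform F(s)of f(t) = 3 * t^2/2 3/s^3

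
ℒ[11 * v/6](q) 11/ (6 * q^2)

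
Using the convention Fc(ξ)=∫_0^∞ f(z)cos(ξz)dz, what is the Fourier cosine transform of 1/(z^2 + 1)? pi*exp(-ξ)/2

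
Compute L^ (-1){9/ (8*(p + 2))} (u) 9*exp (-2*u)/8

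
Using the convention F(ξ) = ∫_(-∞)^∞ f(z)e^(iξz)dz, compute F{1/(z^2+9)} pi*exp(-3*Abs(ξ))/3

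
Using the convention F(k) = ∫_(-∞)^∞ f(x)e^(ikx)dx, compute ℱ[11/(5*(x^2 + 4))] 11*pi*exp(-2*Abs(k))/10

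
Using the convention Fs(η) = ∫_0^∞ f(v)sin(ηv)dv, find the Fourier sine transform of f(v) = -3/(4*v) -3*pi/8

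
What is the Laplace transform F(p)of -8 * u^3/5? -48/(5 * p^4)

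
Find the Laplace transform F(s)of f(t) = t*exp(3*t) (s - 3)^(-2)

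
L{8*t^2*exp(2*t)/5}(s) 16/(5*(s - 2)^3)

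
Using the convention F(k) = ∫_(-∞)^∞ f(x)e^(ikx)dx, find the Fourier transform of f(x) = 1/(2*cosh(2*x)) pi/(4*cosh(pi*k/4))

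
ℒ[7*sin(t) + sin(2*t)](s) 7/(s^2 + 1) + 2/(s^2 + 4) 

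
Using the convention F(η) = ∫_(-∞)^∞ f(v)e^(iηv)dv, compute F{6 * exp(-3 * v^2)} 2 * sqrt(3) * sqrt(pi) * exp(-η^2/12)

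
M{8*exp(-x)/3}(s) 8*gamma(s)/3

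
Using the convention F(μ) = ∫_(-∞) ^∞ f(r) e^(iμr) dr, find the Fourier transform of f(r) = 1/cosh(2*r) pi/(2*cosh(pi*μ/4) ) 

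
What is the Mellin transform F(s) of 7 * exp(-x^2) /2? 7 * gamma(s/2) /4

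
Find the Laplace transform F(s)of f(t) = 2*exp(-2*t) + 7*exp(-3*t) 7/(s + 3) + 2/(s + 2)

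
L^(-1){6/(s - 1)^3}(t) 3*t^2*exp(t)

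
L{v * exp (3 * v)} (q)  (q - 3)^ (-2)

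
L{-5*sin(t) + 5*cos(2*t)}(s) 5*s/(s^2 + 4) - 5/(s^2 + 1)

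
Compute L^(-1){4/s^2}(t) 4 * t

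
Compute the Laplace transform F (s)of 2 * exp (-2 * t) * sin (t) 2/ ( (s + 2)^2 + 1)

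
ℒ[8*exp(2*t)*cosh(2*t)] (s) 8*(s - 2)/(s*(s - 4))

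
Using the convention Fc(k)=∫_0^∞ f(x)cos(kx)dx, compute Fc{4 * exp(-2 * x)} 8/(k^2 + 4)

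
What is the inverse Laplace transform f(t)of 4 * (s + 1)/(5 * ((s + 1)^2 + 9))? 4 * exp(-t) * cos(3 * t)/5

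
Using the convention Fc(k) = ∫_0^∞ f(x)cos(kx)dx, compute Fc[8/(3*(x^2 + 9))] 4*pi*exp(-3*k)/9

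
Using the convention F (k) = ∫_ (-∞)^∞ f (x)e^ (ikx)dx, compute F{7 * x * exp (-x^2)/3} 7 * I * sqrt (pi) * k * exp (-k^2/4)/6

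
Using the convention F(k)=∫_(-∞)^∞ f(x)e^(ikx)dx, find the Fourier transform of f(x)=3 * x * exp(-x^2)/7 3 * I * sqrt(pi) * k * exp(-k^2/4)/14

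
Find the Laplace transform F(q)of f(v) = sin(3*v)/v atan(3/q)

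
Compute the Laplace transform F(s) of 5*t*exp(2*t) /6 5/(6*(s - 2) ^2) 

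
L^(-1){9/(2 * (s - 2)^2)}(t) 9 * t * exp(2 * t)/2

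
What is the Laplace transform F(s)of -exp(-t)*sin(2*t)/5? -2/(5*(s + 1)^2 + 20)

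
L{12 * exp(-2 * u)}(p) 12/(p+2)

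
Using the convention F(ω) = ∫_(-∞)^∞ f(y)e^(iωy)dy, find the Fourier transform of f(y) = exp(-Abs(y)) 2/(ω^2 + 1)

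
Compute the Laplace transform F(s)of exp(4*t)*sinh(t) 1/((s - 4)^2 - 1)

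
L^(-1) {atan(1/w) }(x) sin(x) /x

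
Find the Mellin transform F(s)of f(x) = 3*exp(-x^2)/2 3*gamma(s/2)/4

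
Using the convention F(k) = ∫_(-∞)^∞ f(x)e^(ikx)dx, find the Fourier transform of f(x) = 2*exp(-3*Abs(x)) 12/(k^2 + 9)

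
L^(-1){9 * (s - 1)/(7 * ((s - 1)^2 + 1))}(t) 9 * exp(t) * cos(t)/7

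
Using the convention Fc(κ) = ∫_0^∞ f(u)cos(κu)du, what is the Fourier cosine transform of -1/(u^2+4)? -pi*exp(-2*κ)/4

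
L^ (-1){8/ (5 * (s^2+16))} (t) 2 * sin (4 * t)/5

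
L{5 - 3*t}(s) 5/s - 3/s^2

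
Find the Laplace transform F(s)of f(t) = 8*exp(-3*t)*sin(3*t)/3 8/((s + 3)^2 + 9)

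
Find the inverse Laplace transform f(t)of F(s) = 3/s 3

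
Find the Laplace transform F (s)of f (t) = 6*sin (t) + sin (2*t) 6/ (s^2 + 1) + 2/ (s^2 + 4)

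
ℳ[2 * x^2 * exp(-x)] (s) 2 * gamma(s+2)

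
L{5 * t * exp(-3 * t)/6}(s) 5/(6 * (s + 3)^2)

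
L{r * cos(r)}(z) (z^2 - 1)/(z^2 + 1)^2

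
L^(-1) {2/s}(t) 2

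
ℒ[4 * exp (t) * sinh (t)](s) 4/ (s * (s - 2))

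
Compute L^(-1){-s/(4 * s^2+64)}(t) -cos(4 * t)/4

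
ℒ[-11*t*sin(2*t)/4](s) -11*s/(s^2 + 4)^2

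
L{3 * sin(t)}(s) 3/(s^2 + 1)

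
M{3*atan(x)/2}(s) -3*pi*sec(pi*s/2)/(4*s)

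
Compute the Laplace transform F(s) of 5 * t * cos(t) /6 5 * (s^2 - 1) /(6 * (s^2 + 1) ^2) 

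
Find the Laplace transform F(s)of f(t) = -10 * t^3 -60/s^4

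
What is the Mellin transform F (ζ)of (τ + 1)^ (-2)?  (-pi*ζ + pi)/sin (pi*ζ)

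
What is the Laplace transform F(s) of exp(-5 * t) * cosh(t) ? (s + 5) /((s + 5) ^2-1) 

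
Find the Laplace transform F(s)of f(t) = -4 -4/s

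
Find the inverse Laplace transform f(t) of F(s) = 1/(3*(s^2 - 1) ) sinh(t) /3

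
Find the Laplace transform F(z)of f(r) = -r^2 -2/z^3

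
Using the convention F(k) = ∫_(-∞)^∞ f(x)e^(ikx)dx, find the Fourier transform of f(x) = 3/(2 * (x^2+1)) 3 * pi * exp(-Abs(k))/2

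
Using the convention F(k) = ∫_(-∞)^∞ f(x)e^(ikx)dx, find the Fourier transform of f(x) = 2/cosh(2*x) pi/cosh(pi*k/4)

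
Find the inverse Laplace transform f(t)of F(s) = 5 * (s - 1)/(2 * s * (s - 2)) 5 * exp(t) * cosh(t)/2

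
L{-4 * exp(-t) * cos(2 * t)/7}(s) 4 * (-s - 1)/(7 * ((s + 1)^2 + 4))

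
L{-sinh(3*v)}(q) -3/(q^2 - 9)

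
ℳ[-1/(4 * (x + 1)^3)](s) -pi * (s - 2) * (s - 1)/(8 * sin(pi * s))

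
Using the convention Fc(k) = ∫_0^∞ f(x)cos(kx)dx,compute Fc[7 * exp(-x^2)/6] 7 * sqrt(pi) * exp(-k^2/4)/12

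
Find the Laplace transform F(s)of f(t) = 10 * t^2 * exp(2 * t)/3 20/(3 * (s - 2)^3)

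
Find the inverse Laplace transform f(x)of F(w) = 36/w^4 6 * x^3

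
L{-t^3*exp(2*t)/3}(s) -2/(s - 2)^4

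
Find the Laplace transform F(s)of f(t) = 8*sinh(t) 8/(s^2 - 1)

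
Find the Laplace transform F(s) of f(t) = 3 3/s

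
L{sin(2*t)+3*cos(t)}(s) 3*s/(s^2+1)+2/(s^2+4)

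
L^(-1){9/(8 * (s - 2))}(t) 9 * exp(2 * t)/8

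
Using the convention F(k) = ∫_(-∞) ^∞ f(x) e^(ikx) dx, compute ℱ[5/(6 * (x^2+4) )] 5 * pi * exp(-2 * Abs(k) ) /12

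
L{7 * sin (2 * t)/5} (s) 14/ (5 * (s^2 + 4))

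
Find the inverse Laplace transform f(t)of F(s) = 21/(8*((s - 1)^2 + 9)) 7*exp(t)*sin(3*t)/8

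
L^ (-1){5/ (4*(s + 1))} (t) 5*exp (-t)/4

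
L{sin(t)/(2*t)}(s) atan(1/s)/2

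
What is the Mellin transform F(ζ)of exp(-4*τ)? gamma(ζ)/4^ζ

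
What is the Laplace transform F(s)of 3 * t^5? 360/s^6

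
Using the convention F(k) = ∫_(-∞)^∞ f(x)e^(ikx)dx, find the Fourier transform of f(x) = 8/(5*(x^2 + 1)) 8*pi*exp(-Abs(k))/5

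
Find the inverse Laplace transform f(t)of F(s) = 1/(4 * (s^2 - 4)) sinh(2 * t)/8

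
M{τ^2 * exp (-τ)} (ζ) gamma (ζ + 2)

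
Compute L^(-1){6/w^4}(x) x^3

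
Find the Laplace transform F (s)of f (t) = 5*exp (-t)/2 5/ (2*(s + 1))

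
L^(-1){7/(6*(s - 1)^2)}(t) 7*t*exp(t)/6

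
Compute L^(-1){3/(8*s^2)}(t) 3*t/8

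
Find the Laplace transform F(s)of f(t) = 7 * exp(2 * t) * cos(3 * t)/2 7 * (s - 2)/(2 * ((s - 2)^2 + 9))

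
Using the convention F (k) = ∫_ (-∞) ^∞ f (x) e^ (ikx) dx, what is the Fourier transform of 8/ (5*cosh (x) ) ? 8*pi/ (5*cosh (pi*k/2) ) 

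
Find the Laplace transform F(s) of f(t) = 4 4/s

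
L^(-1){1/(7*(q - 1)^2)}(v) v*exp(v)/7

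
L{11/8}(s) 11/(8 * s)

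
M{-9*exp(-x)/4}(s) -9*gamma(s)/4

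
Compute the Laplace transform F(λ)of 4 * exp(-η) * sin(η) 4/((λ + 1)^2 + 1)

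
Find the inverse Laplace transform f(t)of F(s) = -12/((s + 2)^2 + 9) -4 * exp(-2 * t) * sin(3 * t)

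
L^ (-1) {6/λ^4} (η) η^3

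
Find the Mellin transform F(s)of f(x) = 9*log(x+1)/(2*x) -9*pi*csc(pi*s)/(2*s - 2)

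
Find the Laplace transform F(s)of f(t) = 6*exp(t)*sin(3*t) 18/((s - 1)^2+9)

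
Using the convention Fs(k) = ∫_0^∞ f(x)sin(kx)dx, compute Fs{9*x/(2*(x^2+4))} 9*pi*exp(-2*k)/4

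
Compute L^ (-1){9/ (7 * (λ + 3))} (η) 9 * exp (-3 * η)/7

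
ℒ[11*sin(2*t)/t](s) 11*atan(2/s)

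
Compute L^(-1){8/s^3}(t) 4*t^2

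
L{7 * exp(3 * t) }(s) 7/(s - 3) 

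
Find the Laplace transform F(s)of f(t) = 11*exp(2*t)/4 11/(4*(s - 2))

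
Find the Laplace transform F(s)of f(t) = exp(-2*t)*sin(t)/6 1/(6*((s+2)^2+1))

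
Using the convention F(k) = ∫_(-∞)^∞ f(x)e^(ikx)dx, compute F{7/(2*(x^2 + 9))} 7*pi*exp(-3*Abs(k))/6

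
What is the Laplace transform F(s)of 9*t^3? 54/s^4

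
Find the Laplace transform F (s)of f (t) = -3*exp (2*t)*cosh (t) 3*(2 - s)/ ( (s - 2)^2 - 1)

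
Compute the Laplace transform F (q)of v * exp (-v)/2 1/ (2 * (q + 1)^2)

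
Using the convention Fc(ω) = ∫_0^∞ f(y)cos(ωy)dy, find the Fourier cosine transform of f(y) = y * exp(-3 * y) (9 - ω^2)/(ω^2 + 9)^2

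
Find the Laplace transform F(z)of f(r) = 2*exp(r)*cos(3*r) 2*(z - 1)/((z - 1)^2 + 9)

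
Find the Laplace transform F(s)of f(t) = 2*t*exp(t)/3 2/(3*(s - 1)^2)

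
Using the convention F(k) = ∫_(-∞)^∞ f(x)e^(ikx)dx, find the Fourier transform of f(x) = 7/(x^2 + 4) 7*pi*exp(-2*Abs(k))/2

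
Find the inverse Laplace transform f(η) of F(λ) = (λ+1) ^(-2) η*exp(-η) 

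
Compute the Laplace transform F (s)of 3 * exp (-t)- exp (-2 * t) 3/ (s+1) - 1/ (s+2)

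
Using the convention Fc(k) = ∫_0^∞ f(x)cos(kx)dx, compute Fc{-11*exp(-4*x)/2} -22/(k^2 + 16)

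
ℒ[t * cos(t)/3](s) (s^2 - 1)/(3 * (s^2 + 1)^2)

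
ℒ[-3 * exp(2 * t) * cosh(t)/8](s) 3 * (2 - s)/(8 * ((s - 2)^2 - 1))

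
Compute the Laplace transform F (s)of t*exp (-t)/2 1/ (2*(s+1)^2)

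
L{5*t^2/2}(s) 5/s^3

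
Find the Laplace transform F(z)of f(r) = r z^(-2)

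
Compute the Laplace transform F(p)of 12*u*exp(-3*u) 12/(p + 3)^2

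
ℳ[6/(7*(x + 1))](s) 6*pi*csc(pi*s)/7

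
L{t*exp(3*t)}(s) (s - 3)^(-2)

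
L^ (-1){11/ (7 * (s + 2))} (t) 11 * exp (-2 * t)/7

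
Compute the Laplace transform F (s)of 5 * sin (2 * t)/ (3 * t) 5 * atan (2/s)/3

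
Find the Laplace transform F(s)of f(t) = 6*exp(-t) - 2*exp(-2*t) 6/(s + 1) - 2/(s + 2)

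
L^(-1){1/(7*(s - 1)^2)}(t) t*exp(t)/7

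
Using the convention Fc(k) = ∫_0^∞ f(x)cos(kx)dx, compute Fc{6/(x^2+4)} 3*pi*exp(-2*k)/2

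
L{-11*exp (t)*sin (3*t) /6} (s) -11/ (2*(s - 1) ^2 + 18) 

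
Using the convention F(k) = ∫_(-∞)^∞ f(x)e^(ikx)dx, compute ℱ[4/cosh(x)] 4*pi/cosh(pi*k/2)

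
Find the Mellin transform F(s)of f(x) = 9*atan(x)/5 -9*pi*sec(pi*s/2)/(10*s)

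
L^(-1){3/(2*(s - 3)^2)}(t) 3*t*exp(3*t)/2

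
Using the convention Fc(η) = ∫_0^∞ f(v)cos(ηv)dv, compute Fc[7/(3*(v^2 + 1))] 7*pi*exp(-η)/6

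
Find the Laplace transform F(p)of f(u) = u p^(-2)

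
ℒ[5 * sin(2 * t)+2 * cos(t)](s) 10/(s^2+4)+2 * s/(s^2+1)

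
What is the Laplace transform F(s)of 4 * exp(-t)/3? 4/(3 * (s + 1))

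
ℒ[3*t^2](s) 6/s^3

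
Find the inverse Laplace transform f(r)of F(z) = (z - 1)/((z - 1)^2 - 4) exp(r)*cosh(2*r)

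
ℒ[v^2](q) 2/q^3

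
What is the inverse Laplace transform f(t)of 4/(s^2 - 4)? 2*sinh(2*t)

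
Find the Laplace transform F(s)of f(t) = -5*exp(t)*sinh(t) -5/(s*(s - 2))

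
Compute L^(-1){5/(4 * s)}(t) 5/4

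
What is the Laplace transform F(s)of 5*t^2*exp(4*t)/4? 5/(2*(s - 4)^3)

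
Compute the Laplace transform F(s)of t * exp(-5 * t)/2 1/(2 * (s + 5)^2)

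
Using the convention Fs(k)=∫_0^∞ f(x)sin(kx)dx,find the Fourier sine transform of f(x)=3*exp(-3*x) 3*k/(k^2+9)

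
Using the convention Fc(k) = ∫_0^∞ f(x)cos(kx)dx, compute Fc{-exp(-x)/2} -1/(2*k^2 + 2)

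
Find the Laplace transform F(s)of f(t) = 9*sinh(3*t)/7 27/(7*(s^2-9))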